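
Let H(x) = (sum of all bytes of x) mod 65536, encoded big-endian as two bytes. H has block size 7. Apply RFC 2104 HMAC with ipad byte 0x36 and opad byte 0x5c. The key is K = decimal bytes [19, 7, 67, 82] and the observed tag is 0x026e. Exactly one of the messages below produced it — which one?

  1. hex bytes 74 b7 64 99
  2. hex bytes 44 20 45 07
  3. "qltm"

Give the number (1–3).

2

Key decimal bytes [19, 7, 67, 82] = 13 07 43 52 is 4 bytes ≤ B = 7; zero-pad to 7 bytes: K' = 13 07 43 52 00 00 00.
K' ⊕ ipad = 25 31 75 64 36 36 36; K' ⊕ opad = 4f 5b 1f 0e 5c 5c 5c.
m1: inner = H(25 31 75 64 36 36 36 74 b7 64 99) = 03 f9; tag = H(4f 5b 1f 0e 5c 5c 5c 03 f9) = 02e7
m2: inner = H(25 31 75 64 36 36 36 44 20 45 07) = 02 81; tag = H(4f 5b 1f 0e 5c 5c 5c 02 81) = 026e ← matches
m3: inner = H(25 31 75 64 36 36 36 71 6c 74 6d) = 03 8f; tag = H(4f 5b 1f 0e 5c 5c 5c 03 8f) = 027d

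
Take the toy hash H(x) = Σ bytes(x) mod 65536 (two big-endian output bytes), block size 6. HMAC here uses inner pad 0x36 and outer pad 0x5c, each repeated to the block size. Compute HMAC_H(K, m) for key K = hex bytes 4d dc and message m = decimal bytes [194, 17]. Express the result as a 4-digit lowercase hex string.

0214

Key hex bytes 4d dc is 2 bytes ≤ B = 6; zero-pad to 6 bytes: K' = 4d dc 00 00 00 00.
K' ⊕ ipad = 7b ea 36 36 36 36.  K' ⊕ opad = 11 80 5c 5c 5c 5c.
Inner input = (K'⊕ipad) ∥ m = 7b ea 36 36 36 36 ∥ c2 11.
Inner hash: sum = 123+234+54+54+54+54+194+17 = 784 → 03 10.
Outer input = (K'⊕opad) ∥ inner = 11 80 5c 5c 5c 5c ∥ 03 10.
Outer hash (tag): sum = 17+128+92+92+92+92+3+16 = 532 → 02 14.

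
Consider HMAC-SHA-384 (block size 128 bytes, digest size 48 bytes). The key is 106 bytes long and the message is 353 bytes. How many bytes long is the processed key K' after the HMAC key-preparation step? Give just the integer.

128

Key is 106 ≤ 128 bytes, zero-padded: |K'| = 128.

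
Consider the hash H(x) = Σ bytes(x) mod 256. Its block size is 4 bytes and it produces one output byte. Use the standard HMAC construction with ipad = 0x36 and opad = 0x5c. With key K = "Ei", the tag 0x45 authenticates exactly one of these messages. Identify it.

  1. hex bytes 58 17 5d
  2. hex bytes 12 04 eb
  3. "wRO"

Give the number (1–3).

Key "Ei" = 45 69 is 2 bytes ≤ B = 4; zero-pad to 4 bytes: K' = 45 69 00 00.
K' ⊕ ipad = 73 5f 36 36; K' ⊕ opad = 19 35 5c 5c.
m1: inner = H(73 5f 36 36 58 17 5d) = 0a; tag = H(19 35 5c 5c 0a) = 10
m2: inner = H(73 5f 36 36 12 04 eb) = 3f; tag = H(19 35 5c 5c 3f) = 45 ← matches
m3: inner = H(73 5f 36 36 77 52 4f) = 56; tag = H(19 35 5c 5c 56) = 5c

2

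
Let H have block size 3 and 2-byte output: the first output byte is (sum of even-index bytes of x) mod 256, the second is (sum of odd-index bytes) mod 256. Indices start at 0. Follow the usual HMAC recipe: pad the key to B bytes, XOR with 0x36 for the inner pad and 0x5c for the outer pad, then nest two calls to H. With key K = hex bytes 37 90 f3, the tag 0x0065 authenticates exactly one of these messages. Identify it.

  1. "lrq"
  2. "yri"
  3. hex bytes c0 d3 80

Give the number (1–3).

3

Key hex bytes 37 90 f3 is exactly B = 3 bytes: K' = 37 90 f3.
K' ⊕ ipad = 01 a6 c5; K' ⊕ opad = 6b cc af.
m1: inner = H(01 a6 c5 6c 72 71) = 38 83; tag = H(6b cc af 38 83) = 9d04
m2: inner = H(01 a6 c5 79 72 69) = 38 88; tag = H(6b cc af 38 88) = a204
m3: inner = H(01 a6 c5 c0 d3 80) = 99 e6; tag = H(6b cc af 99 e6) = 0065 ← matches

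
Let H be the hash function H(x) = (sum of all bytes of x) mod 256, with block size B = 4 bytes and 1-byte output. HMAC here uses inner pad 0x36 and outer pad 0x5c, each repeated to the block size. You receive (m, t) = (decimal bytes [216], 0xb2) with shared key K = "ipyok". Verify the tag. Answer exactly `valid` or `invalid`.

Key "ipyok" = 69 70 79 6f 6b is 5 bytes > B = 4, so hash it first: H(key) = 2c, then zero-pad to 4 bytes: K' = 2c 00 00 00.
K' ⊕ ipad = 1a 36 36 36; K' ⊕ opad = 70 5c 5c 5c.
Inner hash: sum = 26+54+54+54+216 = 404; mod 256 = 148 → 94.
Outer hash (recomputed tag): sum = 112+92+92+92+148 = 536; mod 256 = 24 → 18.
Recomputed tag = 18; claimed = b2 → mismatch.

invalid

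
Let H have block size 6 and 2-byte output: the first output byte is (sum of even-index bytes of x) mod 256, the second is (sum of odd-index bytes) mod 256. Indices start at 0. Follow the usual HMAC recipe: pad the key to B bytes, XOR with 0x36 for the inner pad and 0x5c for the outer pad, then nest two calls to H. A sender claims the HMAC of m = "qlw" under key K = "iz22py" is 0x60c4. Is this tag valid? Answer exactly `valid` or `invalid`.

valid

Key "iz22py" = 69 7a 32 32 70 79 is exactly B = 6 bytes: K' = 69 7a 32 32 70 79.
K' ⊕ ipad = 5f 4c 04 04 46 4f; K' ⊕ opad = 35 26 6e 6e 2c 25.
Inner hash: even-index sum = 401 mod 256 = 145; odd-index sum = 267 mod 256 = 11 → 91 0b.
Outer hash (recomputed tag): even-index sum = 352 mod 256 = 96; odd-index sum = 196 mod 256 = 196 → 60 c4.
Recomputed tag = 60c4; claimed = 60c4 → match.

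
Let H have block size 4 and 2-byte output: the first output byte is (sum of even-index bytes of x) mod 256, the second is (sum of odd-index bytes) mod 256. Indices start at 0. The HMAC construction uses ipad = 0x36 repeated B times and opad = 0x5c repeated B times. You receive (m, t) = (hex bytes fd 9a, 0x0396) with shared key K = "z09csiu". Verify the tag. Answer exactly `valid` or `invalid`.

Key "z09csiu" = 7a 30 39 63 73 69 75 is 7 bytes > B = 4, so hash it first: H(key) = 9b fc, then zero-pad to 4 bytes: K' = 9b fc 00 00.
K' ⊕ ipad = ad ca 36 36; K' ⊕ opad = c7 a0 5c 5c.
Inner hash: even-index sum = 480 mod 256 = 224; odd-index sum = 410 mod 256 = 154 → e0 9a.
Outer hash (recomputed tag): even-index sum = 515 mod 256 = 3; odd-index sum = 406 mod 256 = 150 → 03 96.
Recomputed tag = 0396; claimed = 0396 → match.

valid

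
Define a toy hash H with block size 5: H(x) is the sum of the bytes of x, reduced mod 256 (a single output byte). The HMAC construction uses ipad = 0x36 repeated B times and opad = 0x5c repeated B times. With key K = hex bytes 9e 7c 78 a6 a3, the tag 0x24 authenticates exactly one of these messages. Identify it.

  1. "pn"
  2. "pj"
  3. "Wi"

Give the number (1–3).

Key hex bytes 9e 7c 78 a6 a3 is exactly B = 5 bytes: K' = 9e 7c 78 a6 a3.
K' ⊕ ipad = a8 4a 4e 90 95; K' ⊕ opad = c2 20 24 fa ff.
m1: inner = H(a8 4a 4e 90 95 70 6e) = 43; tag = H(c2 20 24 fa ff 43) = 42
m2: inner = H(a8 4a 4e 90 95 70 6a) = 3f; tag = H(c2 20 24 fa ff 3f) = 3e
m3: inner = H(a8 4a 4e 90 95 57 69) = 25; tag = H(c2 20 24 fa ff 25) = 24 ← matches

3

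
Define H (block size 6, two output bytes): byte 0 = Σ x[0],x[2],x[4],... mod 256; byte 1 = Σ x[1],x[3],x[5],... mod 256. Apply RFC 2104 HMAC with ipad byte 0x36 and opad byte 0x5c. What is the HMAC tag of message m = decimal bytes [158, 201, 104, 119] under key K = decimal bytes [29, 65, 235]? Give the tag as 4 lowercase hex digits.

Key decimal bytes [29, 65, 235] = 1d 41 eb is 3 bytes ≤ B = 6; zero-pad to 6 bytes: K' = 1d 41 eb 00 00 00.
K' ⊕ ipad = 2b 77 dd 36 36 36.  K' ⊕ opad = 41 1d b7 5c 5c 5c.
Inner input = (K'⊕ipad) ∥ m = 2b 77 dd 36 36 36 ∥ 9e c9 68 77.
Inner hash: even-index sum = 580 mod 256 = 68; odd-index sum = 547 mod 256 = 35 → 44 23.
Outer input = (K'⊕opad) ∥ inner = 41 1d b7 5c 5c 5c ∥ 44 23.
Outer hash (tag): even-index sum = 408 mod 256 = 152; odd-index sum = 248 mod 256 = 248 → 98 f8.

98f8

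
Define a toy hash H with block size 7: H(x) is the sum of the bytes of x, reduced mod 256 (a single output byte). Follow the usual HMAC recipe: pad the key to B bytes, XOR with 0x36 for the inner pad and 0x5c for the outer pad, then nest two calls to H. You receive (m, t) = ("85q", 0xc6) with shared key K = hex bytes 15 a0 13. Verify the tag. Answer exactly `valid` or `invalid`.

Key hex bytes 15 a0 13 is 3 bytes ≤ B = 7; zero-pad to 7 bytes: K' = 15 a0 13 00 00 00 00.
K' ⊕ ipad = 23 96 25 36 36 36 36; K' ⊕ opad = 49 fc 4f 5c 5c 5c 5c.
Inner hash: sum = 35+150+37+54+54+54+54+56+53+113 = 660; mod 256 = 148 → 94.
Outer hash (recomputed tag): sum = 73+252+79+92+92+92+92+148 = 920; mod 256 = 152 → 98.
Recomputed tag = 98; claimed = c6 → mismatch.

invalid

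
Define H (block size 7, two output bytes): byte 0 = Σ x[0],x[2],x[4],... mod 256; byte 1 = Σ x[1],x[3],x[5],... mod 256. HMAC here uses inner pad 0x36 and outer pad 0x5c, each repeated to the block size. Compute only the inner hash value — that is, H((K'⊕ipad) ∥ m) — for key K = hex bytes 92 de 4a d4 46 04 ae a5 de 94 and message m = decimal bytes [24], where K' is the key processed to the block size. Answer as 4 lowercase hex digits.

3a5d

Key hex bytes 92 de 4a d4 46 04 ae a5 de 94 is 10 bytes > B = 7, so hash it first: H(key) = ae ef, then zero-pad to 7 bytes: K' = ae ef 00 00 00 00 00.
K' ⊕ ipad = 98 d9 36 36 36 36 36.
Inner input = 98 d9 36 36 36 36 36 ∥ 18.
Inner hash: even-index sum = 314 mod 256 = 58; odd-index sum = 349 mod 256 = 93 → 3a 5d.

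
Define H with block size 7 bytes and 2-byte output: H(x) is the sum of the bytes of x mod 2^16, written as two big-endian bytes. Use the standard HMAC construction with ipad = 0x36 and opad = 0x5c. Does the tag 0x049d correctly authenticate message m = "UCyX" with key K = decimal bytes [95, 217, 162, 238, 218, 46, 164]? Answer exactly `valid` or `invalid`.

invalid

Key decimal bytes [95, 217, 162, 238, 218, 46, 164] = 5f d9 a2 ee da 2e a4 is exactly B = 7 bytes: K' = 5f d9 a2 ee da 2e a4.
K' ⊕ ipad = 69 ef 94 d8 ec 18 92; K' ⊕ opad = 03 85 fe b2 86 72 f8.
Inner hash: sum = 105+239+148+216+236+24+146+85+67+121+88 = 1475 → 05 c3.
Outer hash (recomputed tag): sum = 3+133+254+178+134+114+248+5+195 = 1264 → 04 f0.
Recomputed tag = 04f0; claimed = 049d → mismatch.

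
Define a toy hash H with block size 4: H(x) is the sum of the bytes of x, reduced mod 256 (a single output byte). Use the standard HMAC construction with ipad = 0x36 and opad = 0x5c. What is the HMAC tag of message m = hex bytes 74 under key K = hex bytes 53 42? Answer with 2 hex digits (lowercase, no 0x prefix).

9e

Key hex bytes 53 42 is 2 bytes ≤ B = 4; zero-pad to 4 bytes: K' = 53 42 00 00.
K' ⊕ ipad = 65 74 36 36.  K' ⊕ opad = 0f 1e 5c 5c.
Inner input = (K'⊕ipad) ∥ m = 65 74 36 36 ∥ 74.
Inner hash: sum = 101+116+54+54+116 = 441; mod 256 = 185 → b9.
Outer input = (K'⊕opad) ∥ inner = 0f 1e 5c 5c ∥ b9.
Outer hash (tag): sum = 15+30+92+92+185 = 414; mod 256 = 158 → 9e.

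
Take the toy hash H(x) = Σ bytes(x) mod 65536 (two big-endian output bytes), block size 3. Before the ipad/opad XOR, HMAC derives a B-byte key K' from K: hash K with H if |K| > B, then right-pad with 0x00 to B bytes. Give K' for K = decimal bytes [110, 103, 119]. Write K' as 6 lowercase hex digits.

Key decimal bytes [110, 103, 119] = 6e 67 77 is exactly B = 3 bytes: K' = 6e 67 77.

6e6777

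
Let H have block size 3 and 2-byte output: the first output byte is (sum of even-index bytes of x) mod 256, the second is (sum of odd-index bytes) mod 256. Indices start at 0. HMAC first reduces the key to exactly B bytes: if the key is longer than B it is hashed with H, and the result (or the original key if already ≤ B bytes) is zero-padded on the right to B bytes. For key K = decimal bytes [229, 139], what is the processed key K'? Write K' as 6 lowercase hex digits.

Key decimal bytes [229, 139] = e5 8b is 2 bytes ≤ B = 3; zero-pad to 3 bytes: K' = e5 8b 00.

e58b00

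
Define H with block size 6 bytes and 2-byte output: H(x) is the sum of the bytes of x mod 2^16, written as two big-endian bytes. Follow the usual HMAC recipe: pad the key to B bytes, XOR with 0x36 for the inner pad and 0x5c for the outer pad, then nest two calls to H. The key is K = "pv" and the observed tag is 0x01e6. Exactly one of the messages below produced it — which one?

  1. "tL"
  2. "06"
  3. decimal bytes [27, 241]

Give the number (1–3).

1

Key "pv" = 70 76 is 2 bytes ≤ B = 6; zero-pad to 6 bytes: K' = 70 76 00 00 00 00.
K' ⊕ ipad = 46 40 36 36 36 36; K' ⊕ opad = 2c 2a 5c 5c 5c 5c.
m1: inner = H(46 40 36 36 36 36 74 4c) = 02 1e; tag = H(2c 2a 5c 5c 5c 5c 02 1e) = 01e6 ← matches
m2: inner = H(46 40 36 36 36 36 30 36) = 01 c4; tag = H(2c 2a 5c 5c 5c 5c 01 c4) = 028b
m3: inner = H(46 40 36 36 36 36 1b f1) = 02 6a; tag = H(2c 2a 5c 5c 5c 5c 02 6a) = 0232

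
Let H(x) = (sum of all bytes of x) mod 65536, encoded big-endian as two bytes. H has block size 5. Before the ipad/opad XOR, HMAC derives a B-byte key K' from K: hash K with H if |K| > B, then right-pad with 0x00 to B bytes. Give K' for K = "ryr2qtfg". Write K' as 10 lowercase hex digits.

0341000000

|K| = 8 > B = 5, so first hash the key.
H(K): sum = 114+121+114+50+113+116+102+103 = 833 → 03 41.
Zero-pad H(K) = 03 41 to 5 bytes: K' = 03 41 00 00 00.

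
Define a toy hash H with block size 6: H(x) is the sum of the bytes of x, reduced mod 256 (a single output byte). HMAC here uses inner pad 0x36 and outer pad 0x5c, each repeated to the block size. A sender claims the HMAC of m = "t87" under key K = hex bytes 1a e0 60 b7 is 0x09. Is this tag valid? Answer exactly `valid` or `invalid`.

valid

Key hex bytes 1a e0 60 b7 is 4 bytes ≤ B = 6; zero-pad to 6 bytes: K' = 1a e0 60 b7 00 00.
K' ⊕ ipad = 2c d6 56 81 36 36; K' ⊕ opad = 46 bc 3c eb 5c 5c.
Inner hash: sum = 44+214+86+129+54+54+116+56+55 = 808; mod 256 = 40 → 28.
Outer hash (recomputed tag): sum = 70+188+60+235+92+92+40 = 777; mod 256 = 9 → 09.
Recomputed tag = 09; claimed = 09 → match.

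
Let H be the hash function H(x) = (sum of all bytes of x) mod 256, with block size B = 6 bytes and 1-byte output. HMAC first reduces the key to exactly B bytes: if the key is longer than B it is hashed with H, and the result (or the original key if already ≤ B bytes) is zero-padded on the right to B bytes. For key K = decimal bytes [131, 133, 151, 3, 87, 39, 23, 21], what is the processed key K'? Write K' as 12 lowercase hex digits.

4c0000000000

|K| = 8 > B = 6, so first hash the key.
H(K): sum = 131+133+151+3+87+39+23+21 = 588; mod 256 = 76 → 4c.
Zero-pad H(K) = 4c to 6 bytes: K' = 4c 00 00 00 00 00.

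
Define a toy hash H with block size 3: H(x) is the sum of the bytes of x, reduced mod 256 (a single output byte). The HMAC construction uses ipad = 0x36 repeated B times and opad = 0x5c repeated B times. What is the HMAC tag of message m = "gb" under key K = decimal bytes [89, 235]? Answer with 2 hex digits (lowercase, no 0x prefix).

63

Key decimal bytes [89, 235] = 59 eb is 2 bytes ≤ B = 3; zero-pad to 3 bytes: K' = 59 eb 00.
K' ⊕ ipad = 6f dd 36.  K' ⊕ opad = 05 b7 5c.
Inner input = (K'⊕ipad) ∥ m = 6f dd 36 ∥ 67 62.
Inner hash: sum = 111+221+54+103+98 = 587; mod 256 = 75 → 4b.
Outer input = (K'⊕opad) ∥ inner = 05 b7 5c ∥ 4b.
Outer hash (tag): sum = 5+183+92+75 = 355; mod 256 = 99 → 63.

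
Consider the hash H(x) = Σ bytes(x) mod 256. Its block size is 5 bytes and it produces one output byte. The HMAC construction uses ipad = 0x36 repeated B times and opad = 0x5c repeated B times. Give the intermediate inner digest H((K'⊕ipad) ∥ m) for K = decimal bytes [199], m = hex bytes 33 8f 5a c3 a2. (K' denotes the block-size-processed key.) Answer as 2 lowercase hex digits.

4a

Key decimal bytes [199] = c7 is 1 byte ≤ B = 5; zero-pad to 5 bytes: K' = c7 00 00 00 00.
K' ⊕ ipad = f1 36 36 36 36.
Inner input = f1 36 36 36 36 ∥ 33 8f 5a c3 a2.
Inner hash: sum = 241+54+54+54+54+51+143+90+195+162 = 1098; mod 256 = 74 → 4a.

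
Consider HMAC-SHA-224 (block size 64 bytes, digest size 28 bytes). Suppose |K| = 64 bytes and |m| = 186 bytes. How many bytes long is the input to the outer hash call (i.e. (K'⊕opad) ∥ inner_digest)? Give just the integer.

92

Key is 64 ≤ 64 bytes, zero-padded: |K'| = 64.
Outer input = (K'⊕opad) ∥ H(inner) → 64 + 28 = 92 bytes.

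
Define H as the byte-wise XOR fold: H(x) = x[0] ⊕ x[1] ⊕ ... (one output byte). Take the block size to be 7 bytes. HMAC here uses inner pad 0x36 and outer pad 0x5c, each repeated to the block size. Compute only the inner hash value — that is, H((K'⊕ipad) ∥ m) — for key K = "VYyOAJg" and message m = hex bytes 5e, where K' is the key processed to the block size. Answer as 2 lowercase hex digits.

Key "VYyOAJg" = 56 59 79 4f 41 4a 67 is exactly B = 7 bytes: K' = 56 59 79 4f 41 4a 67.
K' ⊕ ipad = 60 6f 4f 79 77 7c 51.
Inner input = 60 6f 4f 79 77 7c 51 ∥ 5e.
Inner hash: XOR 60⊕6f⊕4f⊕79⊕77⊕7c⊕51⊕5e = 3d.

3d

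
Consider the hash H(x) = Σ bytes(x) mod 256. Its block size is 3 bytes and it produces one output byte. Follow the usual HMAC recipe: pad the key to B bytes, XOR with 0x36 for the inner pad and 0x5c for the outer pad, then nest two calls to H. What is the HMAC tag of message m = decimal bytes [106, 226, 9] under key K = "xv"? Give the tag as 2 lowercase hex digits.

c3

Key "xv" = 78 76 is 2 bytes ≤ B = 3; zero-pad to 3 bytes: K' = 78 76 00.
K' ⊕ ipad = 4e 40 36.  K' ⊕ opad = 24 2a 5c.
Inner input = (K'⊕ipad) ∥ m = 4e 40 36 ∥ 6a e2 09.
Inner hash: sum = 78+64+54+106+226+9 = 537; mod 256 = 25 → 19.
Outer input = (K'⊕opad) ∥ inner = 24 2a 5c ∥ 19.
Outer hash (tag): sum = 36+42+92+25 = 195 → c3.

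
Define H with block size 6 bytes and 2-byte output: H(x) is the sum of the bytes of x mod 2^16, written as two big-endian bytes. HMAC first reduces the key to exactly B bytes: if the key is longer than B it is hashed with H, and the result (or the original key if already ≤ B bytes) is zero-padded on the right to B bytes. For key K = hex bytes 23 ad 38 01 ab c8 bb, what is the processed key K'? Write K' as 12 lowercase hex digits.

033700000000

|K| = 7 > B = 6, so first hash the key.
H(K): sum = 35+173+56+1+171+200+187 = 823 → 03 37.
Zero-pad H(K) = 03 37 to 6 bytes: K' = 03 37 00 00 00 00.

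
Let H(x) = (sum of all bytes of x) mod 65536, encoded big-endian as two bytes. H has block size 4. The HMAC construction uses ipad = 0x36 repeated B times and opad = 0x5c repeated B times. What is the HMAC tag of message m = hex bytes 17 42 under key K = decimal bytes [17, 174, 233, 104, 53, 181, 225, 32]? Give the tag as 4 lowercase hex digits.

Key decimal bytes [17, 174, 233, 104, 53, 181, 225, 32] = 11 ae e9 68 35 b5 e1 20 is 8 bytes > B = 4, so hash it first: H(key) = 03 fb, then zero-pad to 4 bytes: K' = 03 fb 00 00.
K' ⊕ ipad = 35 cd 36 36.  K' ⊕ opad = 5f a7 5c 5c.
Inner input = (K'⊕ipad) ∥ m = 35 cd 36 36 ∥ 17 42.
Inner hash: sum = 53+205+54+54+23+66 = 455 → 01 c7.
Outer input = (K'⊕opad) ∥ inner = 5f a7 5c 5c ∥ 01 c7.
Outer hash (tag): sum = 95+167+92+92+1+199 = 646 → 02 86.

0286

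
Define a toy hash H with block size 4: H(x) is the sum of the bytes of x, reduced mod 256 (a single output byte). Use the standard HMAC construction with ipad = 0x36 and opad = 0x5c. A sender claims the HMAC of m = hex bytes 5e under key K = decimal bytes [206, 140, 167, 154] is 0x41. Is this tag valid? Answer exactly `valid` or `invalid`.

invalid

Key decimal bytes [206, 140, 167, 154] = ce 8c a7 9a is exactly B = 4 bytes: K' = ce 8c a7 9a.
K' ⊕ ipad = f8 ba 91 ac; K' ⊕ opad = 92 d0 fb c6.
Inner hash: sum = 248+186+145+172+94 = 845; mod 256 = 77 → 4d.
Outer hash (recomputed tag): sum = 146+208+251+198+77 = 880; mod 256 = 112 → 70.
Recomputed tag = 70; claimed = 41 → mismatch.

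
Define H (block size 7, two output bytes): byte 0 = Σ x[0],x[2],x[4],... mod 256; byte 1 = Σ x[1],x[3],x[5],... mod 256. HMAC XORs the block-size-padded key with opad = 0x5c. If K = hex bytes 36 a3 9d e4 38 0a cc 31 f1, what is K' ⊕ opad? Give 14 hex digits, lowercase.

949e5c5c5c5c5c

Key hex bytes 36 a3 9d e4 38 0a cc 31 f1 is 9 bytes > B = 7, so hash it first: H(key) = c8 c2, then zero-pad to 7 bytes: K' = c8 c2 00 00 00 00 00.
XOR each byte with 0x5c: c8⊕5c=94, c2⊕5c=9e, 00⊕5c=5c, 00⊕5c=5c, 00⊕5c=5c, 00⊕5c=5c, 00⊕5c=5c.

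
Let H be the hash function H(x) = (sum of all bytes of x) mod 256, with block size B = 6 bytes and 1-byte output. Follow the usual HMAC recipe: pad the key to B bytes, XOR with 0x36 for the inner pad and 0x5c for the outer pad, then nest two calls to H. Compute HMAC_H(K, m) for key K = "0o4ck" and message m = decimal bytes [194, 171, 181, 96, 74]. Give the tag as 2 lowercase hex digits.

Key "0o4ck" = 30 6f 34 63 6b is 5 bytes ≤ B = 6; zero-pad to 6 bytes: K' = 30 6f 34 63 6b 00.
K' ⊕ ipad = 06 59 02 55 5d 36.  K' ⊕ opad = 6c 33 68 3f 37 5c.
Inner input = (K'⊕ipad) ∥ m = 06 59 02 55 5d 36 ∥ c2 ab b5 60 4a.
Inner hash: sum = 6+89+2+85+93+54+194+171+181+96+74 = 1045; mod 256 = 21 → 15.
Outer input = (K'⊕opad) ∥ inner = 6c 33 68 3f 37 5c ∥ 15.
Outer hash (tag): sum = 108+51+104+63+55+92+21 = 494; mod 256 = 238 → ee.

ee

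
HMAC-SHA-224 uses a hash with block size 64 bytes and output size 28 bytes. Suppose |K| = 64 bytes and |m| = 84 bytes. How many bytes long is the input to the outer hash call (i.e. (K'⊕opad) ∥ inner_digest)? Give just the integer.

Key is 64 ≤ 64 bytes, zero-padded: |K'| = 64.
Outer input = (K'⊕opad) ∥ H(inner) → 64 + 28 = 92 bytes.

92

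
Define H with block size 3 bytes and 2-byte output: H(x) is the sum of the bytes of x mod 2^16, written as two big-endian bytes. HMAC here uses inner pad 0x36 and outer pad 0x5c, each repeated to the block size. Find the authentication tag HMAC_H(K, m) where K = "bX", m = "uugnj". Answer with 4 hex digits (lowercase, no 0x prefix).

Key "bX" = 62 58 is 2 bytes ≤ B = 3; zero-pad to 3 bytes: K' = 62 58 00.
K' ⊕ ipad = 54 6e 36.  K' ⊕ opad = 3e 04 5c.
Inner input = (K'⊕ipad) ∥ m = 54 6e 36 ∥ 75 75 67 6e 6a.
Inner hash: sum = 84+110+54+117+117+103+110+106 = 801 → 03 21.
Outer input = (K'⊕opad) ∥ inner = 3e 04 5c ∥ 03 21.
Outer hash (tag): sum = 62+4+92+3+33 = 194 → 00 c2.

00c2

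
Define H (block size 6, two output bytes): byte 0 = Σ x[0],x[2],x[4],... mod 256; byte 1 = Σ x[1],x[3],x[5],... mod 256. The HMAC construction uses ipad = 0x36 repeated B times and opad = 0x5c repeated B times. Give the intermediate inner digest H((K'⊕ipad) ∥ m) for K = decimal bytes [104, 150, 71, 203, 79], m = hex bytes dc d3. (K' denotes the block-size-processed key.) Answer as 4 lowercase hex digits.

Key decimal bytes [104, 150, 71, 203, 79] = 68 96 47 cb 4f is 5 bytes ≤ B = 6; zero-pad to 6 bytes: K' = 68 96 47 cb 4f 00.
K' ⊕ ipad = 5e a0 71 fd 79 36.
Inner input = 5e a0 71 fd 79 36 ∥ dc d3.
Inner hash: even-index sum = 548 mod 256 = 36; odd-index sum = 678 mod 256 = 166 → 24 a6.

24a6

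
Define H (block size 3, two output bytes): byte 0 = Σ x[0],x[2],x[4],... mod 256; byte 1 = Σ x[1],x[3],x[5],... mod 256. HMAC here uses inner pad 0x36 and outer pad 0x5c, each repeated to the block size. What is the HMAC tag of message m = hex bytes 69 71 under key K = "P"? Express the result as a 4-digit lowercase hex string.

0769

Key "P" = 50 is 1 byte ≤ B = 3; zero-pad to 3 bytes: K' = 50 00 00.
K' ⊕ ipad = 66 36 36.  K' ⊕ opad = 0c 5c 5c.
Inner input = (K'⊕ipad) ∥ m = 66 36 36 ∥ 69 71.
Inner hash: even-index sum = 269 mod 256 = 13; odd-index sum = 159 mod 256 = 159 → 0d 9f.
Outer input = (K'⊕opad) ∥ inner = 0c 5c 5c ∥ 0d 9f.
Outer hash (tag): even-index sum = 263 mod 256 = 7; odd-index sum = 105 mod 256 = 105 → 07 69.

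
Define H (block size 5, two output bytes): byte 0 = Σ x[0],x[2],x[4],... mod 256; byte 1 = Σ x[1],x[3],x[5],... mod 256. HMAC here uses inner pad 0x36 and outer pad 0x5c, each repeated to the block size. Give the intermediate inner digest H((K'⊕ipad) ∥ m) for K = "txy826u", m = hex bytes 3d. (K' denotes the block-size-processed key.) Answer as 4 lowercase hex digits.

0e43

Key "txy826u" = 74 78 79 38 32 36 75 is 7 bytes > B = 5, so hash it first: H(key) = 94 e6, then zero-pad to 5 bytes: K' = 94 e6 00 00 00.
K' ⊕ ipad = a2 d0 36 36 36.
Inner input = a2 d0 36 36 36 ∥ 3d.
Inner hash: even-index sum = 270 mod 256 = 14; odd-index sum = 323 mod 256 = 67 → 0e 43.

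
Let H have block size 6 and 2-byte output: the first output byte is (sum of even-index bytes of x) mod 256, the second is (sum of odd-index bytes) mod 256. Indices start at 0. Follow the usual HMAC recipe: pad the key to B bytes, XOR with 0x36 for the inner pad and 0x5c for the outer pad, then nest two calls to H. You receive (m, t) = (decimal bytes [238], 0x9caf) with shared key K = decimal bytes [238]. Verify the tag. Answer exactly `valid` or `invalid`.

Key decimal bytes [238] = ee is 1 byte ≤ B = 6; zero-pad to 6 bytes: K' = ee 00 00 00 00 00.
K' ⊕ ipad = d8 36 36 36 36 36; K' ⊕ opad = b2 5c 5c 5c 5c 5c.
Inner hash: even-index sum = 562 mod 256 = 50; odd-index sum = 162 mod 256 = 162 → 32 a2.
Outer hash (recomputed tag): even-index sum = 412 mod 256 = 156; odd-index sum = 438 mod 256 = 182 → 9c b6.
Recomputed tag = 9cb6; claimed = 9caf → mismatch.

invalid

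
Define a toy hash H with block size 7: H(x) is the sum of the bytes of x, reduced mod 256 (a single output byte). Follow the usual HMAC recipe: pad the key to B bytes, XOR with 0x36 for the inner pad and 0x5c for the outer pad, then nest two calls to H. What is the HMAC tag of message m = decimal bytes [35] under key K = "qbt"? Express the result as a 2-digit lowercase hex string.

Key "qbt" = 71 62 74 is 3 bytes ≤ B = 7; zero-pad to 7 bytes: K' = 71 62 74 00 00 00 00.
K' ⊕ ipad = 47 54 42 36 36 36 36.  K' ⊕ opad = 2d 3e 28 5c 5c 5c 5c.
Inner input = (K'⊕ipad) ∥ m = 47 54 42 36 36 36 36 ∥ 23.
Inner hash: sum = 71+84+66+54+54+54+54+35 = 472; mod 256 = 216 → d8.
Outer input = (K'⊕opad) ∥ inner = 2d 3e 28 5c 5c 5c 5c ∥ d8.
Outer hash (tag): sum = 45+62+40+92+92+92+92+216 = 731; mod 256 = 219 → db.

db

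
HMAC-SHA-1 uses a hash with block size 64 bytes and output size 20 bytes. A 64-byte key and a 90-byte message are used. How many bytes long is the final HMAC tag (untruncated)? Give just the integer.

20

The tag is one SHA-1 digest: 20 bytes.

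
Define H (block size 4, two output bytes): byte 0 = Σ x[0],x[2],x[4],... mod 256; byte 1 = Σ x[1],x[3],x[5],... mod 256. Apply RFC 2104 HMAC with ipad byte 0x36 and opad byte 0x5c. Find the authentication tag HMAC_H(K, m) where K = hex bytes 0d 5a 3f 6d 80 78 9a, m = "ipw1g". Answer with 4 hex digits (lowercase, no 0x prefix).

Key hex bytes 0d 5a 3f 6d 80 78 9a is 7 bytes > B = 4, so hash it first: H(key) = 66 3f, then zero-pad to 4 bytes: K' = 66 3f 00 00.
K' ⊕ ipad = 50 09 36 36.  K' ⊕ opad = 3a 63 5c 5c.
Inner input = (K'⊕ipad) ∥ m = 50 09 36 36 ∥ 69 70 77 31 67.
Inner hash: even-index sum = 461 mod 256 = 205; odd-index sum = 224 mod 256 = 224 → cd e0.
Outer input = (K'⊕opad) ∥ inner = 3a 63 5c 5c ∥ cd e0.
Outer hash (tag): even-index sum = 355 mod 256 = 99; odd-index sum = 415 mod 256 = 159 → 63 9f.

639f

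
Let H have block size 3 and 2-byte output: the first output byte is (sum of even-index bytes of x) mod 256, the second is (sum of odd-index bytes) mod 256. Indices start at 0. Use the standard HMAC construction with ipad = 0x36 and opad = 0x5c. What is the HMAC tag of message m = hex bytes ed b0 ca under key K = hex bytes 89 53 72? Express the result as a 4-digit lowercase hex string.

Key hex bytes 89 53 72 is exactly B = 3 bytes: K' = 89 53 72.
K' ⊕ ipad = bf 65 44.  K' ⊕ opad = d5 0f 2e.
Inner input = (K'⊕ipad) ∥ m = bf 65 44 ∥ ed b0 ca.
Inner hash: even-index sum = 435 mod 256 = 179; odd-index sum = 540 mod 256 = 28 → b3 1c.
Outer input = (K'⊕opad) ∥ inner = d5 0f 2e ∥ b3 1c.
Outer hash (tag): even-index sum = 287 mod 256 = 31; odd-index sum = 194 mod 256 = 194 → 1f c2.

1fc2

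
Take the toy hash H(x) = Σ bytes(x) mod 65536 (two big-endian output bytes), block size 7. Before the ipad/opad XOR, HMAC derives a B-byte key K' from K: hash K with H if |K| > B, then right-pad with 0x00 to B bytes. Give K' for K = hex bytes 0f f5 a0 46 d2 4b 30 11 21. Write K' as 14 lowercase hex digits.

03690000000000

|K| = 9 > B = 7, so first hash the key.
H(K): sum = 15+245+160+70+210+75+48+17+33 = 873 → 03 69.
Zero-pad H(K) = 03 69 to 7 bytes: K' = 03 69 00 00 00 00 00.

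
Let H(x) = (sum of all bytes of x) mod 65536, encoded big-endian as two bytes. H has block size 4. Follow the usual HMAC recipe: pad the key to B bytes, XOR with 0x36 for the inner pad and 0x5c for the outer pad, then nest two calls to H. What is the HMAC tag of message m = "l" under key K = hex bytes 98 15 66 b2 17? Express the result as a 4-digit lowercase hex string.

028f

Key hex bytes 98 15 66 b2 17 is 5 bytes > B = 4, so hash it first: H(key) = 01 dc, then zero-pad to 4 bytes: K' = 01 dc 00 00.
K' ⊕ ipad = 37 ea 36 36.  K' ⊕ opad = 5d 80 5c 5c.
Inner input = (K'⊕ipad) ∥ m = 37 ea 36 36 ∥ 6c.
Inner hash: sum = 55+234+54+54+108 = 505 → 01 f9.
Outer input = (K'⊕opad) ∥ inner = 5d 80 5c 5c ∥ 01 f9.
Outer hash (tag): sum = 93+128+92+92+1+249 = 655 → 02 8f.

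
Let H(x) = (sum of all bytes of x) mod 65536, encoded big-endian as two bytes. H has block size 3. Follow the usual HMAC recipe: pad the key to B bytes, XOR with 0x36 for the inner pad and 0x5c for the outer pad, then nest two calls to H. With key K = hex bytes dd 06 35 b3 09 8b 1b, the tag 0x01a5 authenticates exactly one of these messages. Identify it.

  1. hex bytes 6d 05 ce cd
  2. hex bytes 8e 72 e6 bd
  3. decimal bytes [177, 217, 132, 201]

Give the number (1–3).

1

Key hex bytes dd 06 35 b3 09 8b 1b is 7 bytes > B = 3, so hash it first: H(key) = 02 7a, then zero-pad to 3 bytes: K' = 02 7a 00.
K' ⊕ ipad = 34 4c 36; K' ⊕ opad = 5e 26 5c.
m1: inner = H(34 4c 36 6d 05 ce cd) = 02 c3; tag = H(5e 26 5c 02 c3) = 01a5 ← matches
m2: inner = H(34 4c 36 8e 72 e6 bd) = 03 59; tag = H(5e 26 5c 03 59) = 013c
m3: inner = H(34 4c 36 b1 d9 84 c9) = 03 8d; tag = H(5e 26 5c 03 8d) = 0170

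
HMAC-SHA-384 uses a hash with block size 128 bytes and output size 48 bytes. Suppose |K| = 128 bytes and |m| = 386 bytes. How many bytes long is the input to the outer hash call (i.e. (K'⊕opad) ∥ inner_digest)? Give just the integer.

176

Key is 128 ≤ 128 bytes, zero-padded: |K'| = 128.
Outer input = (K'⊕opad) ∥ H(inner) → 128 + 48 = 176 bytes.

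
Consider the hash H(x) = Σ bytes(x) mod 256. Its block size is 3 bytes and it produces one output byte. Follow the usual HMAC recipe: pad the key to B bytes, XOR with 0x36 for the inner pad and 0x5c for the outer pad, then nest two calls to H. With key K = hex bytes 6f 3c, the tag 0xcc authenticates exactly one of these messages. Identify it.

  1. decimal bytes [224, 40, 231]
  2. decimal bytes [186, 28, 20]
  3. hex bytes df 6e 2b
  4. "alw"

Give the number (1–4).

4

Key hex bytes 6f 3c is 2 bytes ≤ B = 3; zero-pad to 3 bytes: K' = 6f 3c 00.
K' ⊕ ipad = 59 0a 36; K' ⊕ opad = 33 60 5c.
m1: inner = H(59 0a 36 e0 28 e7) = 88; tag = H(33 60 5c 88) = 77
m2: inner = H(59 0a 36 ba 1c 14) = 83; tag = H(33 60 5c 83) = 72
m3: inner = H(59 0a 36 df 6e 2b) = 11; tag = H(33 60 5c 11) = 00
m4: inner = H(59 0a 36 61 6c 77) = dd; tag = H(33 60 5c dd) = cc ← matches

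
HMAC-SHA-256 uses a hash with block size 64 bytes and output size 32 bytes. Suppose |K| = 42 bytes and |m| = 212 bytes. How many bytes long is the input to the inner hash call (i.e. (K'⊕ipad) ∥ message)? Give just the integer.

Key is 42 ≤ 64 bytes, zero-padded: |K'| = 64.
Inner input = (K'⊕ipad) ∥ m → 64 + 212 = 276 bytes.

276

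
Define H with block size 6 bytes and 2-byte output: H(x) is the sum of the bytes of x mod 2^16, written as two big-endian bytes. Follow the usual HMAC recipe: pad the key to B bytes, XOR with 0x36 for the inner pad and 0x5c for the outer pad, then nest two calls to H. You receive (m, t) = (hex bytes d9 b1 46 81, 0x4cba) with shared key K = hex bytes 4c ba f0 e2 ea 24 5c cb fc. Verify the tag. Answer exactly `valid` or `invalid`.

Key hex bytes 4c ba f0 e2 ea 24 5c cb fc is 9 bytes > B = 6, so hash it first: H(key) = 06 09, then zero-pad to 6 bytes: K' = 06 09 00 00 00 00.
K' ⊕ ipad = 30 3f 36 36 36 36; K' ⊕ opad = 5a 55 5c 5c 5c 5c.
Inner hash: sum = 48+63+54+54+54+54+217+177+70+129 = 920 → 03 98.
Outer hash (recomputed tag): sum = 90+85+92+92+92+92+3+152 = 698 → 02 ba.
Recomputed tag = 02ba; claimed = 4cba → mismatch.

invalid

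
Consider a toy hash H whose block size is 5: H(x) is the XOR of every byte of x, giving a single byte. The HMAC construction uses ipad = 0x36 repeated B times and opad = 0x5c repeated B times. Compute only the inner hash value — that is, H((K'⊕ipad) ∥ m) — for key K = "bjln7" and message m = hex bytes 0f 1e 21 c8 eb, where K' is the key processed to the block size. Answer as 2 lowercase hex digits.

18

Key "bjln7" = 62 6a 6c 6e 37 is exactly B = 5 bytes: K' = 62 6a 6c 6e 37.
K' ⊕ ipad = 54 5c 5a 58 01.
Inner input = 54 5c 5a 58 01 ∥ 0f 1e 21 c8 eb.
Inner hash: XOR 54⊕5c⊕5a⊕58⊕01⊕0f⊕1e⊕21⊕c8⊕eb = 18.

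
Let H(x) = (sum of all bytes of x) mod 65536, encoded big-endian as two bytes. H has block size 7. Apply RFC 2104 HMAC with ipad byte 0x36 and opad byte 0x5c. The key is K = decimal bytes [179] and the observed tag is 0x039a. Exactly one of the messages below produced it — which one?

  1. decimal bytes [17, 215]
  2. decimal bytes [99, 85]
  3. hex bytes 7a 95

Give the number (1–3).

Key decimal bytes [179] = b3 is 1 byte ≤ B = 7; zero-pad to 7 bytes: K' = b3 00 00 00 00 00 00.
K' ⊕ ipad = 85 36 36 36 36 36 36; K' ⊕ opad = ef 5c 5c 5c 5c 5c 5c.
m1: inner = H(85 36 36 36 36 36 36 11 d7) = 02 b1; tag = H(ef 5c 5c 5c 5c 5c 5c 02 b1) = 03ca
m2: inner = H(85 36 36 36 36 36 36 63 55) = 02 81; tag = H(ef 5c 5c 5c 5c 5c 5c 02 81) = 039a ← matches
m3: inner = H(85 36 36 36 36 36 36 7a 95) = 02 d8; tag = H(ef 5c 5c 5c 5c 5c 5c 02 d8) = 03f1

2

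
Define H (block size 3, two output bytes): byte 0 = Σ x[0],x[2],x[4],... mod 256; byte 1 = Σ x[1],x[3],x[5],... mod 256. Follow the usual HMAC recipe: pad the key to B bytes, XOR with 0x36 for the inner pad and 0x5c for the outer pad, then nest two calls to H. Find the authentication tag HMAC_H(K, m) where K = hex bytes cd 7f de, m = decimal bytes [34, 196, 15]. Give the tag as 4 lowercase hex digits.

8dca

Key hex bytes cd 7f de is exactly B = 3 bytes: K' = cd 7f de.
K' ⊕ ipad = fb 49 e8.  K' ⊕ opad = 91 23 82.
Inner input = (K'⊕ipad) ∥ m = fb 49 e8 ∥ 22 c4 0f.
Inner hash: even-index sum = 679 mod 256 = 167; odd-index sum = 122 mod 256 = 122 → a7 7a.
Outer input = (K'⊕opad) ∥ inner = 91 23 82 ∥ a7 7a.
Outer hash (tag): even-index sum = 397 mod 256 = 141; odd-index sum = 202 mod 256 = 202 → 8d ca.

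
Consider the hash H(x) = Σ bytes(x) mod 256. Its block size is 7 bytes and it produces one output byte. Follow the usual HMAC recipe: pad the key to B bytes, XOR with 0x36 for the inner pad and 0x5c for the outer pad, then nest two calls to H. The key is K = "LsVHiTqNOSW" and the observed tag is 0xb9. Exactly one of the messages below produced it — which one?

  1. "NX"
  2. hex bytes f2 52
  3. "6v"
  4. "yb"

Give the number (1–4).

4

Key "LsVHiTqNOSW" = 4c 73 56 48 69 54 71 4e 4f 53 57 is 11 bytes > B = 7, so hash it first: H(key) = d2, then zero-pad to 7 bytes: K' = d2 00 00 00 00 00 00.
K' ⊕ ipad = e4 36 36 36 36 36 36; K' ⊕ opad = 8e 5c 5c 5c 5c 5c 5c.
m1: inner = H(e4 36 36 36 36 36 36 4e 58) = ce; tag = H(8e 5c 5c 5c 5c 5c 5c ce) = 84
m2: inner = H(e4 36 36 36 36 36 36 f2 52) = 6c; tag = H(8e 5c 5c 5c 5c 5c 5c 6c) = 22
m3: inner = H(e4 36 36 36 36 36 36 36 76) = d4; tag = H(8e 5c 5c 5c 5c 5c 5c d4) = 8a
m4: inner = H(e4 36 36 36 36 36 36 79 62) = 03; tag = H(8e 5c 5c 5c 5c 5c 5c 03) = b9 ← matches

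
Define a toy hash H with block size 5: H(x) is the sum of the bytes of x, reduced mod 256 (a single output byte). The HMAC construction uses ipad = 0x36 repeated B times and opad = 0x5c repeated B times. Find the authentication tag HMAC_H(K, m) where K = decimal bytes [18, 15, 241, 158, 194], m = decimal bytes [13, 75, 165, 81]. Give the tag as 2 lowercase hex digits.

Key decimal bytes [18, 15, 241, 158, 194] = 12 0f f1 9e c2 is exactly B = 5 bytes: K' = 12 0f f1 9e c2.
K' ⊕ ipad = 24 39 c7 a8 f4.  K' ⊕ opad = 4e 53 ad c2 9e.
Inner input = (K'⊕ipad) ∥ m = 24 39 c7 a8 f4 ∥ 0d 4b a5 51.
Inner hash: sum = 36+57+199+168+244+13+75+165+81 = 1038; mod 256 = 14 → 0e.
Outer input = (K'⊕opad) ∥ inner = 4e 53 ad c2 9e ∥ 0e.
Outer hash (tag): sum = 78+83+173+194+158+14 = 700; mod 256 = 188 → bc.

bc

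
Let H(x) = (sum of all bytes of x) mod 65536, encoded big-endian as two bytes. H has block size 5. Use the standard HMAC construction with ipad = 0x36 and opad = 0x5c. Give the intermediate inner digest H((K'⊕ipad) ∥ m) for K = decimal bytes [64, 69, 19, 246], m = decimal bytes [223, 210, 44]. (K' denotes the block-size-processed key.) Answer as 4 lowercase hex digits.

03e1

Key decimal bytes [64, 69, 19, 246] = 40 45 13 f6 is 4 bytes ≤ B = 5; zero-pad to 5 bytes: K' = 40 45 13 f6 00.
K' ⊕ ipad = 76 73 25 c0 36.
Inner input = 76 73 25 c0 36 ∥ df d2 2c.
Inner hash: sum = 118+115+37+192+54+223+210+44 = 993 → 03 e1.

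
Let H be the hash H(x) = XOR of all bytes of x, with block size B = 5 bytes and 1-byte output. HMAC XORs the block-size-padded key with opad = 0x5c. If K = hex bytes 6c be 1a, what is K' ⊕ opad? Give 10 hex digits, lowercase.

30e2465c5c

Key hex bytes 6c be 1a is 3 bytes ≤ B = 5; zero-pad to 5 bytes: K' = 6c be 1a 00 00.
XOR each byte with 0x5c: 6c⊕5c=30, be⊕5c=e2, 1a⊕5c=46, 00⊕5c=5c, 00⊕5c=5c.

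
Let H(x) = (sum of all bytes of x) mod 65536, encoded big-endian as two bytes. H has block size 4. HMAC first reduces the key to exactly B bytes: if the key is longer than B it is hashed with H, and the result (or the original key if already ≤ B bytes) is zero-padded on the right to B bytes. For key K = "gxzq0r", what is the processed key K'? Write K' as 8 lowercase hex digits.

026c0000

|K| = 6 > B = 4, so first hash the key.
H(K): sum = 103+120+122+113+48+114 = 620 → 02 6c.
Zero-pad H(K) = 02 6c to 4 bytes: K' = 02 6c 00 00.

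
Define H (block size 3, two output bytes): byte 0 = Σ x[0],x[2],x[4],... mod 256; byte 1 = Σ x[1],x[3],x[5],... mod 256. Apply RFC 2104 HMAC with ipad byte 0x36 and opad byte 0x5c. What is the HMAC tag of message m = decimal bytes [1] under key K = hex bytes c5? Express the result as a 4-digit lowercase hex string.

2c85

Key hex bytes c5 is 1 byte ≤ B = 3; zero-pad to 3 bytes: K' = c5 00 00.
K' ⊕ ipad = f3 36 36.  K' ⊕ opad = 99 5c 5c.
Inner input = (K'⊕ipad) ∥ m = f3 36 36 ∥ 01.
Inner hash: even-index sum = 297 mod 256 = 41; odd-index sum = 55 mod 256 = 55 → 29 37.
Outer input = (K'⊕opad) ∥ inner = 99 5c 5c ∥ 29 37.
Outer hash (tag): even-index sum = 300 mod 256 = 44; odd-index sum = 133 mod 256 = 133 → 2c 85.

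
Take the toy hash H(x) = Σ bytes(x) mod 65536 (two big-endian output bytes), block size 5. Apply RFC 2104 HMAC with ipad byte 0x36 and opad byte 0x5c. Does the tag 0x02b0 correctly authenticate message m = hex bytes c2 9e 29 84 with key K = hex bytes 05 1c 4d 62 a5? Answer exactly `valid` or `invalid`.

Key hex bytes 05 1c 4d 62 a5 is exactly B = 5 bytes: K' = 05 1c 4d 62 a5.
K' ⊕ ipad = 33 2a 7b 54 93; K' ⊕ opad = 59 40 11 3e f9.
Inner hash: sum = 51+42+123+84+147+194+158+41+132 = 972 → 03 cc.
Outer hash (recomputed tag): sum = 89+64+17+62+249+3+204 = 688 → 02 b0.
Recomputed tag = 02b0; claimed = 02b0 → match.

valid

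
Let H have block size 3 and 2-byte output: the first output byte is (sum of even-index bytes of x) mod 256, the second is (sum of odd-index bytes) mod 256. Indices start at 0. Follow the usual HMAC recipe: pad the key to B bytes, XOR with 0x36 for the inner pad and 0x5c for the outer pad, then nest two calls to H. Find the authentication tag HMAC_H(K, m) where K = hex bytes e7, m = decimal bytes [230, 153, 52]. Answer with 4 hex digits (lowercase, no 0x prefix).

Key hex bytes e7 is 1 byte ≤ B = 3; zero-pad to 3 bytes: K' = e7 00 00.
K' ⊕ ipad = d1 36 36.  K' ⊕ opad = bb 5c 5c.
Inner input = (K'⊕ipad) ∥ m = d1 36 36 ∥ e6 99 34.
Inner hash: even-index sum = 416 mod 256 = 160; odd-index sum = 336 mod 256 = 80 → a0 50.
Outer input = (K'⊕opad) ∥ inner = bb 5c 5c ∥ a0 50.
Outer hash (tag): even-index sum = 359 mod 256 = 103; odd-index sum = 252 mod 256 = 252 → 67 fc.

67fc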